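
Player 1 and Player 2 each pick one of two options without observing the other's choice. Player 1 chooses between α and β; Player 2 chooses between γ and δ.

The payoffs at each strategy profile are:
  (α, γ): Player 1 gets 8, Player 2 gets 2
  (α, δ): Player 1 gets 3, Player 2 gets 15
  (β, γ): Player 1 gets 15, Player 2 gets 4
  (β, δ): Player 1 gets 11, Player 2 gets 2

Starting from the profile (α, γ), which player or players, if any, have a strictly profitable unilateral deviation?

Both

Player 1 at (α, γ) earns 8; deviating to β yields 15 — a strict improvement.
Player 2 earns 2; deviating to δ yields 15 — a strict improvement.
Both Player 1 and Player 2 have strictly profitable deviations.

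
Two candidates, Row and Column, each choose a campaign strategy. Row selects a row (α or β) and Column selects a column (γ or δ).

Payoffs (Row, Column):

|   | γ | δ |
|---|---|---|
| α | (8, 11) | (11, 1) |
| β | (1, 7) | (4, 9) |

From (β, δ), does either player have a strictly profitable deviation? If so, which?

Row

Row at (β, δ) earns 4; deviating to α yields 11 — a strict improvement.
Column earns 9; deviating to γ yields 7 — not better.
Only Row has a strictly profitable deviation.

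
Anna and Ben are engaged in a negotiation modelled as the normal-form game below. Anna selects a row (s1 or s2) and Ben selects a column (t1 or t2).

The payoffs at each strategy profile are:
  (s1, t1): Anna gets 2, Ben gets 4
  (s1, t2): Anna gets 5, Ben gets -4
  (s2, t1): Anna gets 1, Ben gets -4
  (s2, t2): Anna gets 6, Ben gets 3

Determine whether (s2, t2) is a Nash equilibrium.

Yes

At (s2, t2), Anna earns 6; switching to s1 would give 5, so Anna has no profitable deviation.
Ben earns 3; switching to t1 would give -4, so Ben has no profitable deviation.
Neither player can gain by a unilateral deviation, so this profile is a Nash equilibrium.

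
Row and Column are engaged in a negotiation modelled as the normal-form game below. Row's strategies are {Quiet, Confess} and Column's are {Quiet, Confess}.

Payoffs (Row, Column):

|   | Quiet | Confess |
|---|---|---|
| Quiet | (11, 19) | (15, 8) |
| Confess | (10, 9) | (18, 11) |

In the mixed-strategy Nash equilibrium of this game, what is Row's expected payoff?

First find y, the probability Column plays Quiet, from Row's indifference between Quiet and Confess: 11y + 15(1−y) = 10y + 18(1−y), giving y = 3/4.
Since Row is indifferent in equilibrium, Row's expected payoff equals the payoff from either row against (3/4, 1/4). Using Quiet: 11(3/4) + 15(1/4) = 12.

12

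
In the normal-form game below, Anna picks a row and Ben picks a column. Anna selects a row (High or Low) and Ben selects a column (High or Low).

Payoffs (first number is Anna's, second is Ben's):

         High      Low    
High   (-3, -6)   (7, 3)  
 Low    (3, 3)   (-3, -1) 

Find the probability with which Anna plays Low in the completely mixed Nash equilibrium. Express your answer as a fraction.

Let r be the probability that Anna plays High. In a completely mixed equilibrium, Ben must be indifferent between High and Low.
Ben's expected payoff from High is −6r + 3(1−r); from Low it is 3r − (1−r).
Setting these equal: −9r + 3 = 4r − 1, so r = 4/13.
Therefore Anna plays Low with probability 1 − 4/13 = 9/13.

9/13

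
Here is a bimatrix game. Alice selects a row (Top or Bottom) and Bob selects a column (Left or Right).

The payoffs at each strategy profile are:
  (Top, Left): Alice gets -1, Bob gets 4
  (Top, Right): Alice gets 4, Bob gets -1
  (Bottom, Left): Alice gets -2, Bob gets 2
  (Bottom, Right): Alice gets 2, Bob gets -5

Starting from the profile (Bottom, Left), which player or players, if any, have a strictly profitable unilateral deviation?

Alice

Alice at (Bottom, Left) earns -2; deviating to Top yields -1 — a strict improvement.
Bob earns 2; deviating to Right yields -5 — not better.
Only Alice has a strictly profitable deviation.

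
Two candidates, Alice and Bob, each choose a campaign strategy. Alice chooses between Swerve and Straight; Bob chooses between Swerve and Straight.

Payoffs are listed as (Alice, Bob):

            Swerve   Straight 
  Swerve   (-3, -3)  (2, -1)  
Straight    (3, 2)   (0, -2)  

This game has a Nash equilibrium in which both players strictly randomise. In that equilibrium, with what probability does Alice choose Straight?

1/3

Let r be the probability that Alice plays Swerve. In a completely mixed equilibrium, Bob must be indifferent between Swerve and Straight.
Bob's expected payoff from Swerve is −3r + 2(1−r); from Straight it is −r − 2(1−r).
Setting these equal: −5r + 2 = r − 2, so r = 2/3.
Therefore Alice plays Straight with probability 1 − 2/3 = 1/3.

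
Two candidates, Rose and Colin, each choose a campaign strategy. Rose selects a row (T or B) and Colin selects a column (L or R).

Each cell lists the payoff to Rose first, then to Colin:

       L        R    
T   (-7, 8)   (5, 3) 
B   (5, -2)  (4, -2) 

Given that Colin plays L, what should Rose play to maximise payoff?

B

Against L, Rose earns -7 from T and 5 from B.
So B is the best response.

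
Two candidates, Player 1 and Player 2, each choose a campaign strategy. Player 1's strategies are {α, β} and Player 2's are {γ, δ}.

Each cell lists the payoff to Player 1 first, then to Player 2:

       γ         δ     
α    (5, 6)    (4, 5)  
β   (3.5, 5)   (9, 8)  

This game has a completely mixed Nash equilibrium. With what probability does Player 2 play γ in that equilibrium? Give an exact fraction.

10/13

Let c be the probability that Player 2 plays γ. In a completely mixed equilibrium, Player 1 must be indifferent between α and β.
Player 1's expected payoff from α is 5c + 4(1−c); from β it is 3.5c + 9(1−c).
Setting these equal: c + 4 = −5.5c + 9, so c = 10/13.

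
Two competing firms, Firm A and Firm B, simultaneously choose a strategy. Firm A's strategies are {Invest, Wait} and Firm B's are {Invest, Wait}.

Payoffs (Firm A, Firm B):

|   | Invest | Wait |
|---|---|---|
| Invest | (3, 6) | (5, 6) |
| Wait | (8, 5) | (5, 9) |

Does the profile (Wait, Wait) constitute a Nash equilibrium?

Yes

At (Wait, Wait), Firm A earns 5; switching to Invest would give 5, so Firm A has no profitable deviation.
Firm B earns 9; switching to Invest would give 5, so Firm B has no profitable deviation.
Neither player can gain by a unilateral deviation, so this profile is a Nash equilibrium.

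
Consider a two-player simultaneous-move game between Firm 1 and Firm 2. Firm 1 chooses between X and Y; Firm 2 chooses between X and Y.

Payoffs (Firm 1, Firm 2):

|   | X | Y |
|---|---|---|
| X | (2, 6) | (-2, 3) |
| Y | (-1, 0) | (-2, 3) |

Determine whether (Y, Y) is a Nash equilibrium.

Yes

At (Y, Y), Firm 1 earns -2; switching to X would give -2, so Firm 1 has no profitable deviation.
Firm 2 earns 3; switching to X would give 0, so Firm 2 has no profitable deviation.
Neither player can gain by a unilateral deviation, so this profile is a Nash equilibrium.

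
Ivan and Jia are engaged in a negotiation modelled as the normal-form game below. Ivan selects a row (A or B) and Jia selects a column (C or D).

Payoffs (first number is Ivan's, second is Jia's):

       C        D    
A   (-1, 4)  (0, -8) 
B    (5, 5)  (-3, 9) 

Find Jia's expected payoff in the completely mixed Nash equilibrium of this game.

19/4

First find x, the probability Ivan plays A, from Jia's indifference between C and D: 4x + 5(1−x) = −8x + 9(1−x), giving x = 1/4.
Since Jia is indifferent in equilibrium, Jia's expected payoff equals the payoff from either column against (1/4, 3/4). Using C: 4(1/4) + 5(3/4) = 19/4.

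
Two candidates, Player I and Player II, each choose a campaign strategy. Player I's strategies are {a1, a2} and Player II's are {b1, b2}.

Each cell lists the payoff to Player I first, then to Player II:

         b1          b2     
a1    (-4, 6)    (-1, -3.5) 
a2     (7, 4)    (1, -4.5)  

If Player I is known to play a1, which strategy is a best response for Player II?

Against a1, Player II earns 6 from b1 and -3.5 from b2.
So b1 is the best response.

b1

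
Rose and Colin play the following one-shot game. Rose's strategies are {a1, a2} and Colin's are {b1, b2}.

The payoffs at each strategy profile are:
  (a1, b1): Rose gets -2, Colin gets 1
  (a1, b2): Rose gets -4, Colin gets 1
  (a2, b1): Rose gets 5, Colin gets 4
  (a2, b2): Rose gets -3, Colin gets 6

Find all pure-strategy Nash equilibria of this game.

(a1, b1): Rose prefers a2 (5 > -2) — not an equilibrium.
(a1, b2): Rose prefers a2 (-3 > -4) — not an equilibrium.
(a2, b1): Colin prefers b2 (6 > 4) — not an equilibrium.
(a2, b2): Rose gets -3 ≥ -4 from a1, and Colin gets 6 ≥ 4 from b1 — Nash equilibrium.

(a2, b2)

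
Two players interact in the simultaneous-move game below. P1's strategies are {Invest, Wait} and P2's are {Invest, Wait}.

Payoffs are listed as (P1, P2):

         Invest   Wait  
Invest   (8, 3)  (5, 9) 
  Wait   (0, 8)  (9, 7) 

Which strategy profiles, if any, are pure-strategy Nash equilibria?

none

(Invest, Invest): P2 prefers Wait (9 > 3) — not an equilibrium.
(Invest, Wait): P1 prefers Wait (9 > 5) — not an equilibrium.
(Wait, Invest): P1 prefers Invest (8 > 0) — not an equilibrium.
(Wait, Wait): P2 prefers Invest (8 > 7) — not an equilibrium.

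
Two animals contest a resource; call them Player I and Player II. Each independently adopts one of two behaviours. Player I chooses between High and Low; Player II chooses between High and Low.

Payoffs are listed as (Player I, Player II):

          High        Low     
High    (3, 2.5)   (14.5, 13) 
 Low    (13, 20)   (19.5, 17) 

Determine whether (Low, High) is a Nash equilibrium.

Yes

At (Low, High), Player I earns 13; switching to High would give 3, so Player I has no profitable deviation.
Player II earns 20; switching to Low would give 17, so Player II has no profitable deviation.
Neither player can gain by a unilateral deviation, so this profile is a Nash equilibrium.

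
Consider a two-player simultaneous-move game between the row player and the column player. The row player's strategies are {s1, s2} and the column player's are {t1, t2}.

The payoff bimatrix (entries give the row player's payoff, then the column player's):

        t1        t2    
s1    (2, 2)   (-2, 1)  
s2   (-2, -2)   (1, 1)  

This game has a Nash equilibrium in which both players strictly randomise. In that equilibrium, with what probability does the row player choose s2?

Let r be the probability that the row player plays s1. In a completely mixed equilibrium, the column player must be indifferent between t1 and t2.
The column player's expected payoff from t1 is 2r − 2(1−r); from t2 it is r + (1−r).
Setting these equal: 4r − 2 = 1, so r = 3/4.
Therefore the row player plays s2 with probability 1 − 3/4 = 1/4.

1/4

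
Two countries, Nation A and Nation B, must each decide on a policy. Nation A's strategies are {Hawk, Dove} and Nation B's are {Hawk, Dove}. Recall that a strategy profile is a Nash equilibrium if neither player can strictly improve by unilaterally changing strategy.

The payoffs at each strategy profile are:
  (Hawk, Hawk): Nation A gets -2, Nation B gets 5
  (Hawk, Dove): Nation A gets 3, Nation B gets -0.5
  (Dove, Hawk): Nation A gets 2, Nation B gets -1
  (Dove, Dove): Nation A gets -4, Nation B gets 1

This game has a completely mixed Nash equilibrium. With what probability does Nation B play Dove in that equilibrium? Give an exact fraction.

4/11

Let q be the probability that Nation B plays Hawk. In a completely mixed equilibrium, Nation A must be indifferent between Hawk and Dove.
Nation A's expected payoff from Hawk is −2q + 3(1−q); from Dove it is 2q − 4(1−q).
Setting these equal: −5q + 3 = 6q − 4, so q = 7/11.
Therefore Nation B plays Dove with probability 1 − 7/11 = 4/11.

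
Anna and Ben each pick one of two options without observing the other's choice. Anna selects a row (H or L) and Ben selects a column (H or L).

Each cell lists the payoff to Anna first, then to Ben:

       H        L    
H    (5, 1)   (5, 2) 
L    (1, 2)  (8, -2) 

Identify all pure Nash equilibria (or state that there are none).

none

(H, H): Ben prefers L (2 > 1) — not an equilibrium.
(H, L): Anna prefers L (8 > 5) — not an equilibrium.
(L, H): Anna prefers H (5 > 1) — not an equilibrium.
(L, L): Ben prefers H (2 > -2) — not an equilibrium.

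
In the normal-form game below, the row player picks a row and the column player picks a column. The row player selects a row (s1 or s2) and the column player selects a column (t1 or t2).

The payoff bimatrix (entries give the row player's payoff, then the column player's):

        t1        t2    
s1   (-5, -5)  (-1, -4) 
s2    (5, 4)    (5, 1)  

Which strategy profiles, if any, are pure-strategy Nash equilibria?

(s2, t1)

(s1, t1): the row player prefers s2 (5 > -5); the column player prefers t2 (-4 > -5) — not an equilibrium.
(s1, t2): the row player prefers s2 (5 > -1) — not an equilibrium.
(s2, t1): the row player gets 5 ≥ -5 from s1, and the column player gets 4 ≥ 1 from t2 — Nash equilibrium.
(s2, t2): the column player prefers t1 (4 > 1) — not an equilibrium.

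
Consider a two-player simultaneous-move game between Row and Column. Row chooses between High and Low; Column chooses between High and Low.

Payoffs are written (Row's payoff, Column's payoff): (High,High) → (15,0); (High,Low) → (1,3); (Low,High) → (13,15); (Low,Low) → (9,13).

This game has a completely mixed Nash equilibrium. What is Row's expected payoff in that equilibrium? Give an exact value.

First find q, the probability Column plays High, from Row's indifference between High and Low: 15q + (1−q) = 13q + 9(1−q), giving q = 4/5.
Since Row is indifferent in equilibrium, Row's expected payoff equals the payoff from either row against (4/5, 1/5). Using High: 15(4/5) + (1/5) = 61/5.

61/5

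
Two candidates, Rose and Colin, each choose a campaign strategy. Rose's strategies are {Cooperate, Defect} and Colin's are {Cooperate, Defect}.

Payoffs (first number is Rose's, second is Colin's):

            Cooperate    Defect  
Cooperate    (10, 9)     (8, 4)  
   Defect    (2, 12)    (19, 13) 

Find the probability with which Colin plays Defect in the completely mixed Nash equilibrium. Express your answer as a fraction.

Let c be the probability that Colin plays Cooperate. In a completely mixed equilibrium, Rose must be indifferent between Cooperate and Defect.
Rose's expected payoff from Cooperate is 10c + 8(1−c); from Defect it is 2c + 19(1−c).
Setting these equal: 2c + 8 = −17c + 19, so c = 11/19.
Therefore Colin plays Defect with probability 1 − 11/19 = 8/19.

8/19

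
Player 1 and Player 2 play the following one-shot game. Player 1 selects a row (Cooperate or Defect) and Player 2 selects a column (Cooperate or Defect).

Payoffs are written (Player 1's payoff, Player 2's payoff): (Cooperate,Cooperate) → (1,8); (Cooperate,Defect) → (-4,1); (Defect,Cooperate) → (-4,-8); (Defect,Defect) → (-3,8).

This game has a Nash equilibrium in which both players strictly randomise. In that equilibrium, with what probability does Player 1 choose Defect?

Let p be the probability that Player 1 plays Cooperate. In a completely mixed equilibrium, Player 2 must be indifferent between Cooperate and Defect.
Player 2's expected payoff from Cooperate is 8p − 8(1−p); from Defect it is p + 8(1−p).
Setting these equal: 16p − 8 = −7p + 8, so p = 16/23.
Therefore Player 1 plays Defect with probability 1 − 16/23 = 7/23.

7/23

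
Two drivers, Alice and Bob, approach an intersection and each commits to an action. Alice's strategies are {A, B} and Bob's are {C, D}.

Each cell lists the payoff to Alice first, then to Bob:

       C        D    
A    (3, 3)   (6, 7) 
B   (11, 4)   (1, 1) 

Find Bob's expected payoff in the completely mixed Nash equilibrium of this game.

25/7

First find p, the probability Alice plays A, from Bob's indifference between C and D: 3p + 4(1−p) = 7p + (1−p), giving p = 3/7.
Since Bob is indifferent in equilibrium, Bob's expected payoff equals the payoff from either column against (3/7, 4/7). Using C: 3(3/7) + 4(4/7) = 25/7.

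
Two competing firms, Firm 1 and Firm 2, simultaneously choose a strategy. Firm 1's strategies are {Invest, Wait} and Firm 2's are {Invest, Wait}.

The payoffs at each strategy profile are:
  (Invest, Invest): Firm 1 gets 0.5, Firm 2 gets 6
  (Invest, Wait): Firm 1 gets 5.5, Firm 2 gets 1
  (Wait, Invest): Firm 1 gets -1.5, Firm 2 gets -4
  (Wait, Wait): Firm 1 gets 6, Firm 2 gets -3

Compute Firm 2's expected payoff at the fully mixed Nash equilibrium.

First find x, the probability Firm 1 plays Invest, from Firm 2's indifference between Invest and Wait: 6x − 4(1−x) = x − 3(1−x), giving x = 1/6.
Since Firm 2 is indifferent in equilibrium, Firm 2's expected payoff equals the payoff from either column against (1/6, 5/6). Using Invest: 6(1/6) − 4(5/6) = -7/3.

-7/3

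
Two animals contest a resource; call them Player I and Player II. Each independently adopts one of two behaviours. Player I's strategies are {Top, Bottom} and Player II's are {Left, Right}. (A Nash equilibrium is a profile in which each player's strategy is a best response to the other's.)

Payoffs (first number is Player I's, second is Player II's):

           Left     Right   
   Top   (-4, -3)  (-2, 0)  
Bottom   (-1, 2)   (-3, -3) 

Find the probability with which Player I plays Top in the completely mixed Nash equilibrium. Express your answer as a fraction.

Let r be the probability that Player I plays Top. In a completely mixed equilibrium, Player II must be indifferent between Left and Right.
Player II's expected payoff from Left is −3r + 2(1−r); from Right it is −3(1−r).
Setting these equal: −5r + 2 = 3r − 3, so r = 5/8.

5/8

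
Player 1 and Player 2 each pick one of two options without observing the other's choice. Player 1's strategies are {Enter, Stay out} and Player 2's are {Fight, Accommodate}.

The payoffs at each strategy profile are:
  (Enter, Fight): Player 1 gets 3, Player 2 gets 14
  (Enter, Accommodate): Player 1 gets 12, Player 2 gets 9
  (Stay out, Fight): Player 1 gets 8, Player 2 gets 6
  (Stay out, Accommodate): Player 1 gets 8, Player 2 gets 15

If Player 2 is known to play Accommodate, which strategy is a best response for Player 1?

Enter

Against Accommodate, Player 1 earns 12 from Enter and 8 from Stay out.
So Enter is the best response.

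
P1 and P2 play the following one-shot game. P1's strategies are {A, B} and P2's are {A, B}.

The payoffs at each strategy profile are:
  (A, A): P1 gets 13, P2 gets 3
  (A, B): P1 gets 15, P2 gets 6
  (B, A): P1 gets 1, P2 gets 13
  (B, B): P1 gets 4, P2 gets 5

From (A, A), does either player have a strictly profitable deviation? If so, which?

P2

P1 at (A, A) earns 13; deviating to B yields 1 — not better.
P2 earns 3; deviating to B yields 6 — a strict improvement.
Only P2 has a strictly profitable deviation.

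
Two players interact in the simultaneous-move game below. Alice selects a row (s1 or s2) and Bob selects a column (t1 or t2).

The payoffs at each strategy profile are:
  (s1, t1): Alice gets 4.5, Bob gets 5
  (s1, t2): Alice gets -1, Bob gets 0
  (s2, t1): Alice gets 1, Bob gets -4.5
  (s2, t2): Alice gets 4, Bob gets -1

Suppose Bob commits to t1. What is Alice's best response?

Against t1, Alice earns 4.5 from s1 and 1 from s2.
So s1 is the best response.

s1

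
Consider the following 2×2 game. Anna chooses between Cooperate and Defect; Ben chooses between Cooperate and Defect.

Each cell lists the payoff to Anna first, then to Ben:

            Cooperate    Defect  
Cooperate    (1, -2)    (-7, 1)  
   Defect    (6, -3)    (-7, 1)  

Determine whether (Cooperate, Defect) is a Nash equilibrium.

Yes

At (Cooperate, Defect), Anna earns -7; switching to Defect would give -7, so Anna has no profitable deviation.
Ben earns 1; switching to Cooperate would give -2, so Ben has no profitable deviation.
Neither player can gain by a unilateral deviation, so this profile is a Nash equilibrium.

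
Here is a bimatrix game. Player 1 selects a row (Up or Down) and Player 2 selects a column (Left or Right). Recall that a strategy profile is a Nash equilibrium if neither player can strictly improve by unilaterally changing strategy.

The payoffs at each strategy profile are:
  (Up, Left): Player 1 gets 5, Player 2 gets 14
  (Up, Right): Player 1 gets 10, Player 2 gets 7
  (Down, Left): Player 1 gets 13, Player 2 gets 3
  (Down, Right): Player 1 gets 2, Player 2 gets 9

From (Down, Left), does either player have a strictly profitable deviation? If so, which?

Player 1 at (Down, Left) earns 13; deviating to Up yields 5 — not better.
Player 2 earns 3; deviating to Right yields 9 — a strict improvement.
Only Player 2 has a strictly profitable deviation.

Player 2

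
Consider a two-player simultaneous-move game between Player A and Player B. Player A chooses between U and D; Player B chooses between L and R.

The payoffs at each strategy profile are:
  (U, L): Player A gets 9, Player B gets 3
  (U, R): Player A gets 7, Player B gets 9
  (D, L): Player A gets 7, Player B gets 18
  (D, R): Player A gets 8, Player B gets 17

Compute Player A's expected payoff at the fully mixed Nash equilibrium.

23/3

First find q, the probability Player B plays L, from Player A's indifference between U and D: 9q + 7(1−q) = 7q + 8(1−q), giving q = 1/3.
Since Player A is indifferent in equilibrium, Player A's expected payoff equals the payoff from either row against (1/3, 2/3). Using U: 9(1/3) + 7(2/3) = 23/3.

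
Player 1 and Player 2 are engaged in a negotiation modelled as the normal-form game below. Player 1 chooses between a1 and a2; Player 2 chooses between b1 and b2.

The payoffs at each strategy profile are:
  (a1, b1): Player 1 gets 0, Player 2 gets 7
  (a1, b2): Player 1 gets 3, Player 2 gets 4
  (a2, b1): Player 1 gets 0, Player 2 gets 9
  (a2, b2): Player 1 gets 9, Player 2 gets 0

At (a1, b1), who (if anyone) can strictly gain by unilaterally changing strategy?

Neither

Player 1 at (a1, b1) earns 0; deviating to a2 yields 0 — not better.
Player 2 earns 7; deviating to b2 yields 4 — not better.
Neither player can strictly improve; the profile is a Nash equilibrium.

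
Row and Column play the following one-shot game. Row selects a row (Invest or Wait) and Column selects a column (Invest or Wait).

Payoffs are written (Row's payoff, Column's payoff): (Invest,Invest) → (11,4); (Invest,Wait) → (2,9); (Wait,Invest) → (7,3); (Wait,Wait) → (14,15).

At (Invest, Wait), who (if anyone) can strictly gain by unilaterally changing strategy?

Row at (Invest, Wait) earns 2; deviating to Wait yields 14 — a strict improvement.
Column earns 9; deviating to Invest yields 4 — not better.
Only Row has a strictly profitable deviation.

Row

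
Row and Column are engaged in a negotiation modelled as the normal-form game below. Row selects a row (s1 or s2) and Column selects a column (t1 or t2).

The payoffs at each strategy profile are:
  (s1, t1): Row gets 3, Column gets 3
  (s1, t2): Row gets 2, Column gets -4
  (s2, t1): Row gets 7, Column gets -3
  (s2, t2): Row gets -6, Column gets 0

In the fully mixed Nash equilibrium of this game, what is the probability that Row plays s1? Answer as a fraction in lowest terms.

Let x be the probability that Row plays s1. In a completely mixed equilibrium, Column must be indifferent between t1 and t2.
Column's expected payoff from t1 is 3x − 3(1−x); from t2 it is −4x.
Setting these equal: 6x − 3 = −4x, so x = 3/10.

3/10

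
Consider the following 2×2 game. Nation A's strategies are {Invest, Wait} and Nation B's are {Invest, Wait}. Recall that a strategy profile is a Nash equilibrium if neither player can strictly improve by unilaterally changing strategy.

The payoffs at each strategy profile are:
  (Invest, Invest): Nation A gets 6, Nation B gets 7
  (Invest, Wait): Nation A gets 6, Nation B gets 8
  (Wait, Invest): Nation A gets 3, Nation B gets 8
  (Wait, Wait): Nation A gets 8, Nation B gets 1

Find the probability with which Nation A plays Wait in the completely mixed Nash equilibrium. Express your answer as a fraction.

1/8

Let p be the probability that Nation A plays Invest. In a completely mixed equilibrium, Nation B must be indifferent between Invest and Wait.
Nation B's expected payoff from Invest is 7p + 8(1−p); from Wait it is 8p + (1−p).
Setting these equal: −p + 8 = 7p + 1, so p = 7/8.
Therefore Nation A plays Wait with probability 1 − 7/8 = 1/8.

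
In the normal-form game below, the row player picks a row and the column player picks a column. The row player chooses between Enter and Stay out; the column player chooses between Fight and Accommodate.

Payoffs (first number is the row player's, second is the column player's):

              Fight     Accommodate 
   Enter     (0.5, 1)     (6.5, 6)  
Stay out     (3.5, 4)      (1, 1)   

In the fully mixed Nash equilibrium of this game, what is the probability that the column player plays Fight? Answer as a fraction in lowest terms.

11/17

Let c be the probability that the column player plays Fight. In a completely mixed equilibrium, the row player must be indifferent between Enter and Stay out.
The row player's expected payoff from Enter is 0.5c + 6.5(1−c); from Stay out it is 3.5c + (1−c).
Setting these equal: −6c + 6.5 = 2.5c + 1, so c = 11/17.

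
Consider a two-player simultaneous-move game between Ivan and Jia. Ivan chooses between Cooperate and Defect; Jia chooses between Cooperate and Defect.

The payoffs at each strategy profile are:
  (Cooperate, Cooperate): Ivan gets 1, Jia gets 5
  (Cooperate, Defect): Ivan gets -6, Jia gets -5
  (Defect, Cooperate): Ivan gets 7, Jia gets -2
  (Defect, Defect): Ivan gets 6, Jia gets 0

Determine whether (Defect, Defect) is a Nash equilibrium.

At (Defect, Defect), Ivan earns 6; switching to Cooperate would give -6, so Ivan has no profitable deviation.
Jia earns 0; switching to Cooperate would give -2, so Jia has no profitable deviation.
Neither player can gain by a unilateral deviation, so this profile is a Nash equilibrium.

Yes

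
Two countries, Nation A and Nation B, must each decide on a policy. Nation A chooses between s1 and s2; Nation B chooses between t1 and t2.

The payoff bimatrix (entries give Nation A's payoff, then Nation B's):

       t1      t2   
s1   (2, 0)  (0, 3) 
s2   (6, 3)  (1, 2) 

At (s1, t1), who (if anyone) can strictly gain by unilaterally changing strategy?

Both

Nation A at (s1, t1) earns 2; deviating to s2 yields 6 — a strict improvement.
Nation B earns 0; deviating to t2 yields 3 — a strict improvement.
Both Nation A and Nation B have strictly profitable deviations.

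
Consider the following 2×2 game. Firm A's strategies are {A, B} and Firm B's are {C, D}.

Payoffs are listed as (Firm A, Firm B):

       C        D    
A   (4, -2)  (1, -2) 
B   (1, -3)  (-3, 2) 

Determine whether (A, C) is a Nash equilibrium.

Yes

At (A, C), Firm A earns 4; switching to B would give 1, so Firm A has no profitable deviation.
Firm B earns -2; switching to D would give -2, so Firm B has no profitable deviation.
Neither player can gain by a unilateral deviation, so this profile is a Nash equilibrium.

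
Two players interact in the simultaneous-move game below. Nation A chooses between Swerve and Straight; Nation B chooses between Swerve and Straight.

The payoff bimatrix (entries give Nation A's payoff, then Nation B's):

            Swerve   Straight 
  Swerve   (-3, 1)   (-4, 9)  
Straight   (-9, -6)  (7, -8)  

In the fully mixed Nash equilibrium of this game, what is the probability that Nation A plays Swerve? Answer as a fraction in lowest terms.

Let r be the probability that Nation A plays Swerve. In a completely mixed equilibrium, Nation B must be indifferent between Swerve and Straight.
Nation B's expected payoff from Swerve is r − 6(1−r); from Straight it is 9r − 8(1−r).
Setting these equal: 7r − 6 = 17r − 8, so r = 1/5.

1/5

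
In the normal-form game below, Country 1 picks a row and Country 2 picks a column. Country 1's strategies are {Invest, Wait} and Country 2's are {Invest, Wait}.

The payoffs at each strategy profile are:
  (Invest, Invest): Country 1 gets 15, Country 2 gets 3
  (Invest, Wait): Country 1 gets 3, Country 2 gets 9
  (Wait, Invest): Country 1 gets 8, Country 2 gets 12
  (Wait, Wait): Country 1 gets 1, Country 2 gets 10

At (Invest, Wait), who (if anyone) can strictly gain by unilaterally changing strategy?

Neither

Country 1 at (Invest, Wait) earns 3; deviating to Wait yields 1 — not better.
Country 2 earns 9; deviating to Invest yields 3 — not better.
Neither player can strictly improve; the profile is a Nash equilibrium.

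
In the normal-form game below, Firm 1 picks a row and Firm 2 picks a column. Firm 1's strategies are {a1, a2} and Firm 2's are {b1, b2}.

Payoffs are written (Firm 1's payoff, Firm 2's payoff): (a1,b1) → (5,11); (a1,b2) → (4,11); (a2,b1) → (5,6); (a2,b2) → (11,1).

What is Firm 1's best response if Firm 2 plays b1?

either — both a1 and a2 are best responses

Against b1, Firm 1 earns 5 from a1 and 5 from a2.
So either strategy is a best response.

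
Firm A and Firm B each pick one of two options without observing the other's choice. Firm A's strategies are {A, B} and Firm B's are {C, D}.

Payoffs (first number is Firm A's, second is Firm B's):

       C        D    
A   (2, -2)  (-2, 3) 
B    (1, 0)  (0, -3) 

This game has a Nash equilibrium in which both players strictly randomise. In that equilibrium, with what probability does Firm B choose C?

2/3

Let c be the probability that Firm B plays C. In a completely mixed equilibrium, Firm A must be indifferent between A and B.
Firm A's expected payoff from A is 2c − 2(1−c); from B it is c.
Setting these equal: 4c − 2 = c, so c = 2/3.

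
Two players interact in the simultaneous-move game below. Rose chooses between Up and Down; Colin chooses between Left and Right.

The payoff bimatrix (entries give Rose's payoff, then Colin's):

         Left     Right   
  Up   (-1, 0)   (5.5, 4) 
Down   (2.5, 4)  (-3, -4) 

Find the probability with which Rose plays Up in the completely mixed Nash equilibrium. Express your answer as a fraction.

2/3

Let p be the probability that Rose plays Up. In a completely mixed equilibrium, Colin must be indifferent between Left and Right.
Colin's expected payoff from Left is 4(1−p); from Right it is 4p − 4(1−p).
Setting these equal: −4p + 4 = 8p − 4, so p = 2/3.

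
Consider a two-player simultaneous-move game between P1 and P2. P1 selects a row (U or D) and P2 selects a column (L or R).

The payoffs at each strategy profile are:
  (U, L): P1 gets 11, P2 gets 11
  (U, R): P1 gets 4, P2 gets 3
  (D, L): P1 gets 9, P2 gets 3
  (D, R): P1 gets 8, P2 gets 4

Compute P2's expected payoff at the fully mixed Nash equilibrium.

First find p, the probability P1 plays U, from P2's indifference between L and R: 11p + 3(1−p) = 3p + 4(1−p), giving p = 1/9.
Since P2 is indifferent in equilibrium, P2's expected payoff equals the payoff from either column against (1/9, 8/9). Using L: 11(1/9) + 3(8/9) = 35/9.

35/9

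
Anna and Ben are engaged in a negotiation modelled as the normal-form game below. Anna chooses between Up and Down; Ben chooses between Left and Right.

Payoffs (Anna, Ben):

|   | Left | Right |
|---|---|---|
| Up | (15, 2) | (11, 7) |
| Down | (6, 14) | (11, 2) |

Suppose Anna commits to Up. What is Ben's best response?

Against Up, Ben earns 2 from Left and 7 from Right.
So Right is the best response.

Right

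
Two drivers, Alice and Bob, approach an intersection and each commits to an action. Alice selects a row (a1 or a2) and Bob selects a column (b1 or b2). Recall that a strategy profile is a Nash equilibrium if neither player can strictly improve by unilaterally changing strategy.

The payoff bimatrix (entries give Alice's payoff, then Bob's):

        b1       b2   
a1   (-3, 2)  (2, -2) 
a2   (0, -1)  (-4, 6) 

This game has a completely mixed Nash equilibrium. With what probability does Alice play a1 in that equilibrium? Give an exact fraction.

7/11

Let x be the probability that Alice plays a1. In a completely mixed equilibrium, Bob must be indifferent between b1 and b2.
Bob's expected payoff from b1 is 2x − (1−x); from b2 it is −2x + 6(1−x).
Setting these equal: 3x − 1 = −8x + 6, so x = 7/11.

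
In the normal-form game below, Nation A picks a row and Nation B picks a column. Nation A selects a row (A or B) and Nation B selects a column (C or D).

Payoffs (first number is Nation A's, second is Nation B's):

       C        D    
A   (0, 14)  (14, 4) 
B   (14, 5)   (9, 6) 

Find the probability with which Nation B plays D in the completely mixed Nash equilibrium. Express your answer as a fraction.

14/19

Let y be the probability that Nation B plays C. In a completely mixed equilibrium, Nation A must be indifferent between A and B.
Nation A's expected payoff from A is 14(1−y); from B it is 14y + 9(1−y).
Setting these equal: −14y + 14 = 5y + 9, so y = 5/19.
Therefore Nation B plays D with probability 1 − 5/19 = 14/19.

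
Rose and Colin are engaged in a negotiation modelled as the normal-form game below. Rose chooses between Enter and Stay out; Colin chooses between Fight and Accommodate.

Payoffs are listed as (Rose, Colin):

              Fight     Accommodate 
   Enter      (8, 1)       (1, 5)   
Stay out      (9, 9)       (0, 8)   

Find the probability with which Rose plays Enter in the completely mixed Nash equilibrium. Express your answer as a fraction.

1/5

Let x be the probability that Rose plays Enter. In a completely mixed equilibrium, Colin must be indifferent between Fight and Accommodate.
Colin's expected payoff from Fight is x + 9(1−x); from Accommodate it is 5x + 8(1−x).
Setting these equal: −8x + 9 = −3x + 8, so x = 1/5.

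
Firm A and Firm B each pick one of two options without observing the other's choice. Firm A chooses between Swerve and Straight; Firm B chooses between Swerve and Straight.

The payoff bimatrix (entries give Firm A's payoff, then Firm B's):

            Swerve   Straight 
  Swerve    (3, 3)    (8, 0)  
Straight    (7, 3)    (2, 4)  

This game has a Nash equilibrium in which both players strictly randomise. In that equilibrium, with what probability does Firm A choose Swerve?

Let x be the probability that Firm A plays Swerve. In a completely mixed equilibrium, Firm B must be indifferent between Swerve and Straight.
Firm B's expected payoff from Swerve is 3x + 3(1−x); from Straight it is 4(1−x).
Setting these equal: 3 = −4x + 4, so x = 1/4.

1/4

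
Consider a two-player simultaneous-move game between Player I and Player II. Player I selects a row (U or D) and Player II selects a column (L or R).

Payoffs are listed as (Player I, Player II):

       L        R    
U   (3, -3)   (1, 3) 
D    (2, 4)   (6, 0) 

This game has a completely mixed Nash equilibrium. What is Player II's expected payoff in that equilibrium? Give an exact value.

First find x, the probability Player I plays U, from Player II's indifference between L and R: −3x + 4(1−x) = 3x, giving x = 2/5.
Since Player II is indifferent in equilibrium, Player II's expected payoff equals the payoff from either column against (2/5, 3/5). Using L: −3(2/5) + 4(3/5) = 6/5.

6/5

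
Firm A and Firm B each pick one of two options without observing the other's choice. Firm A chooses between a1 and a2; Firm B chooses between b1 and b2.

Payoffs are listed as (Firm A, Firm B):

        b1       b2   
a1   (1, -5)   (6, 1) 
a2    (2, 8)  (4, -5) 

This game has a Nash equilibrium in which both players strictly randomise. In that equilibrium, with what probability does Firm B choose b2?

1/3

Let q be the probability that Firm B plays b1. In a completely mixed equilibrium, Firm A must be indifferent between a1 and a2.
Firm A's expected payoff from a1 is q + 6(1−q); from a2 it is 2q + 4(1−q).
Setting these equal: −5q + 6 = −2q + 4, so q = 2/3.
Therefore Firm B plays b2 with probability 1 − 2/3 = 1/3.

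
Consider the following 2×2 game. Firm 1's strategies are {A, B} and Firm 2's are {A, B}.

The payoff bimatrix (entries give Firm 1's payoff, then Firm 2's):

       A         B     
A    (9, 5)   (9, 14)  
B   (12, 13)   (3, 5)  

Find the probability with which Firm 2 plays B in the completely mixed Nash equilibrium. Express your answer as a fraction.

Let q be the probability that Firm 2 plays A. In a completely mixed equilibrium, Firm 1 must be indifferent between A and B.
Firm 1's expected payoff from A is 9q + 9(1−q); from B it is 12q + 3(1−q).
Setting these equal: 9 = 9q + 3, so q = 2/3.
Therefore Firm 2 plays B with probability 1 − 2/3 = 1/3.

1/3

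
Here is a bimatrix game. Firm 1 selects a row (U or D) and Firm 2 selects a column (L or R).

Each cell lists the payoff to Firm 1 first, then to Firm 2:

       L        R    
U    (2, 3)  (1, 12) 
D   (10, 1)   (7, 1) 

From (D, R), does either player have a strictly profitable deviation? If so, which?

Firm 1 at (D, R) earns 7; deviating to U yields 1 — not better.
Firm 2 earns 1; deviating to L yields 1 — not better.
Neither player can strictly improve; the profile is a Nash equilibrium.

Neither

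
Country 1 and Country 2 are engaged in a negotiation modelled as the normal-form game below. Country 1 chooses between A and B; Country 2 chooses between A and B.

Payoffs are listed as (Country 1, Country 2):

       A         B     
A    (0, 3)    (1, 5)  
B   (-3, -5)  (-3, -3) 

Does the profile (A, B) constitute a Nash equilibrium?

At (A, B), Country 1 earns 1; switching to B would give -3, so Country 1 has no profitable deviation.
Country 2 earns 5; switching to A would give 3, so Country 2 has no profitable deviation.
Neither player can gain by a unilateral deviation, so this profile is a Nash equilibrium.

Yes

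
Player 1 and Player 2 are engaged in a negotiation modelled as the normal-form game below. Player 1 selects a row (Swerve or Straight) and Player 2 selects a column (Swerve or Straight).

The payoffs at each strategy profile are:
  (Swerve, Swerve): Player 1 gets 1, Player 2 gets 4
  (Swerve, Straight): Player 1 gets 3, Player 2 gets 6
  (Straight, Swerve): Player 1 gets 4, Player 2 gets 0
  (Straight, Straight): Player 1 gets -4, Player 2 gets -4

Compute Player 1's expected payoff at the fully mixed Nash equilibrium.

First find y, the probability Player 2 plays Swerve, from Player 1's indifference between Swerve and Straight: y + 3(1−y) = 4y − 4(1−y), giving y = 7/10.
Since Player 1 is indifferent in equilibrium, Player 1's expected payoff equals the payoff from either row against (7/10, 3/10). Using Swerve: (7/10) + 3(3/10) = 8/5.

8/5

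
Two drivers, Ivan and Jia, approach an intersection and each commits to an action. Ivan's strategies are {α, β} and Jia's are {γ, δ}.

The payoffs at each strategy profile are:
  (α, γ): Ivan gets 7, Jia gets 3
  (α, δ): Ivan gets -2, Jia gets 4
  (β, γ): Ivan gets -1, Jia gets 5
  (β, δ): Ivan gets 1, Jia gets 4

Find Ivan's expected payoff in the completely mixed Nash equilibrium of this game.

First find y, the probability Jia plays γ, from Ivan's indifference between α and β: 7y − 2(1−y) = −y + (1−y), giving y = 3/11.
Since Ivan is indifferent in equilibrium, Ivan's expected payoff equals the payoff from either row against (3/11, 8/11). Using α: 7(3/11) − 2(8/11) = 5/11.

5/11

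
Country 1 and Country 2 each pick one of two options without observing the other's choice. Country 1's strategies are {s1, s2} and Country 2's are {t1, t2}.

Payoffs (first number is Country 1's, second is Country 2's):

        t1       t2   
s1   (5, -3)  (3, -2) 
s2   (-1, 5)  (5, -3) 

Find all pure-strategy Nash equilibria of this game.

none

(s1, t1): Country 2 prefers t2 (-2 > -3) — not an equilibrium.
(s1, t2): Country 1 prefers s2 (5 > 3) — not an equilibrium.
(s2, t1): Country 1 prefers s1 (5 > -1) — not an equilibrium.
(s2, t2): Country 2 prefers t1 (5 > -3) — not an equilibrium.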